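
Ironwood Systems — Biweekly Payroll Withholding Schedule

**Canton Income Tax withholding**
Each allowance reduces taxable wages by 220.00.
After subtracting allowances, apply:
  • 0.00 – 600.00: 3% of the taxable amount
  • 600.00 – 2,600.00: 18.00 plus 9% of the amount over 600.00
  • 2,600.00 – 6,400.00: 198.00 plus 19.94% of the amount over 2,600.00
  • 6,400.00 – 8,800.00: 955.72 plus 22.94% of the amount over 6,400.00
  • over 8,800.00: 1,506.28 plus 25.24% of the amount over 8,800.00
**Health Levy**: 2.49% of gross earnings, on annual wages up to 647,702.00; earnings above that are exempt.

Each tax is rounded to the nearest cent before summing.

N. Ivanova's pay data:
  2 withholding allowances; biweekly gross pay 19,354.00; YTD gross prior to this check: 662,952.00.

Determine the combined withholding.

Canton Income Tax: taxable = 19,354.00 − 2×220.00 = 18,914.00
  1,506.28 + 25.24% × (18,914.00 − 8,800.00) = 1,506.28 + 25.24% × 10,114.00 = 4,059.05
Health Levy: YTD 662,952.00 ≥ cap 647,702.00 → 0.00
Total: 4,059.05 + 0.00 = 4,059.05

4,059.05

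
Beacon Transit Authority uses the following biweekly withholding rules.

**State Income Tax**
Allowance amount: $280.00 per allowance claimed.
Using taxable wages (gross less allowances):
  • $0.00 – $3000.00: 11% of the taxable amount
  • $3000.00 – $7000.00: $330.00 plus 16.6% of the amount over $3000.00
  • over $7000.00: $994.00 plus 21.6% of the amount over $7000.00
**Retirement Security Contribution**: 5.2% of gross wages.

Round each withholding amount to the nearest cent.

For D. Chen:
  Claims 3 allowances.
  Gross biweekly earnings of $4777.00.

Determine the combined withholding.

State Income Tax: taxable = $4777.00 − 3×$280.00 = $3937.00
  $330.00 + 16.6% × ($3937.00 − $3000.00) = $330.00 + 16.6% × $937.00 = $485.54
Retirement Security Contribution: 5.2% × $4777.00 = $248.40
Total: $485.54 + $248.40 = $733.94

$733.94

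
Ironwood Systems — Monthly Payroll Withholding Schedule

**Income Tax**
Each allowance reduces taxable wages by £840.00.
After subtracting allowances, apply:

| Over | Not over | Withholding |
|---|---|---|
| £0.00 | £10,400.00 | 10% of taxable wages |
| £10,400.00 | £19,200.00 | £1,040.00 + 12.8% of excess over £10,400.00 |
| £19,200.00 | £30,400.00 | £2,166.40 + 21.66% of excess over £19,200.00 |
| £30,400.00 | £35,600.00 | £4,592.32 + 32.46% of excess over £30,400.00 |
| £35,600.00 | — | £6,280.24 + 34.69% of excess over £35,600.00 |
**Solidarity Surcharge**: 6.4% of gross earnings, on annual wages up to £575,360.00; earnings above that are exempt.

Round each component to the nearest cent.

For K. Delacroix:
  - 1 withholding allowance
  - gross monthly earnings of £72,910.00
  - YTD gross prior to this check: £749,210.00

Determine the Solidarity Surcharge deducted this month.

Solidarity Surcharge: YTD £749,210.00 ≥ cap £575,360.00 → £0.00

£0.00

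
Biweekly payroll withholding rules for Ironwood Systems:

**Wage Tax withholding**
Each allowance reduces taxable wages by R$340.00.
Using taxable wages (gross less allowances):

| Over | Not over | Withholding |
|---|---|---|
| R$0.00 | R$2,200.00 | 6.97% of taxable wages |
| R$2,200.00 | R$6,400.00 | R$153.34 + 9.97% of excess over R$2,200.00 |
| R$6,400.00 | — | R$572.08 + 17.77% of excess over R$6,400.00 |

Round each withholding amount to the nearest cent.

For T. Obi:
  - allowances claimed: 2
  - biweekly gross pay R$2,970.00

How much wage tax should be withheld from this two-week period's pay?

Wage Tax: taxable = R$2,970.00 − 2×R$340.00 = R$2,290.00
  R$153.34 + 9.97% × (R$2,290.00 − R$2,200.00) = R$153.34 + 9.97% × R$90.00 = R$162.31

R$162.31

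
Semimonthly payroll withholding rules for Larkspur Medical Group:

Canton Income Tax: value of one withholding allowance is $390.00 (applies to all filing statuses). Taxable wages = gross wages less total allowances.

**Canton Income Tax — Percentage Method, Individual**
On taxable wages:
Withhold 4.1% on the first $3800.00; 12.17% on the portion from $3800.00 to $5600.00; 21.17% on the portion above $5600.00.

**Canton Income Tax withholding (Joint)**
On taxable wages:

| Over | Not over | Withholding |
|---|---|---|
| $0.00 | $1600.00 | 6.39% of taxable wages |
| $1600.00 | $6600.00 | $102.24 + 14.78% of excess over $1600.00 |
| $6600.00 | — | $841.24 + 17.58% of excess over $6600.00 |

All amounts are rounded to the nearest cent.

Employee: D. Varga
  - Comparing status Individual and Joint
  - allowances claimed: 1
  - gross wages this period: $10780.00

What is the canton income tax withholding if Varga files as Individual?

Canton Income Tax (Individual): taxable = $10780.00 − 1×$390.00 = $10390.00
  $374.86 + 21.17% × ($10390.00 − $5600.00) = $374.86 + 21.17% × $4790.00 = $1388.90

$1388.90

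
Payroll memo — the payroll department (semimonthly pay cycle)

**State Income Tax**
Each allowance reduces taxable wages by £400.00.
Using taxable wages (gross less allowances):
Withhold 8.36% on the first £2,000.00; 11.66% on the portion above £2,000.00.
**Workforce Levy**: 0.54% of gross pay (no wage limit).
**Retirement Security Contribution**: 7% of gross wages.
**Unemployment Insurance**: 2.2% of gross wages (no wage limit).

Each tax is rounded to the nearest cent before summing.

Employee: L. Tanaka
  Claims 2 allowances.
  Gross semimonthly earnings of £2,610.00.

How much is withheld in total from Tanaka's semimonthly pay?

£405.53

State Income Tax: taxable = £2,610.00 − 2×£400.00 = £1,810.00
  8.36% × £1,810.00 = £151.32
Workforce Levy: 0.54% × £2,610.00 = £14.09
Retirement Security Contribution: 7% × £2,610.00 = £182.70
Unemployment Insurance: 2.2% × £2,610.00 = £57.42
Total: £151.32 + £14.09 + £182.70 + £57.42 = £405.53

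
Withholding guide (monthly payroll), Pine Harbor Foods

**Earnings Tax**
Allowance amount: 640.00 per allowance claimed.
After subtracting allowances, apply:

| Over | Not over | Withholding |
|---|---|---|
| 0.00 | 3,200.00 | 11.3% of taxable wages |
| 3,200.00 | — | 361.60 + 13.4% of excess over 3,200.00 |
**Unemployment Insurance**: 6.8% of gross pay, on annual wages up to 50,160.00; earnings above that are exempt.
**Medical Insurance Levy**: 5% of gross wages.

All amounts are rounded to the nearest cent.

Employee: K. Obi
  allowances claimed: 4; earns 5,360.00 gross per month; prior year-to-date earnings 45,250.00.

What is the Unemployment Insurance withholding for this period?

333.88

Unemployment Insurance: cap 50,160.00 − YTD 45,250.00 = 4,910.00 subject; 6.8% × 4,910.00 = 333.88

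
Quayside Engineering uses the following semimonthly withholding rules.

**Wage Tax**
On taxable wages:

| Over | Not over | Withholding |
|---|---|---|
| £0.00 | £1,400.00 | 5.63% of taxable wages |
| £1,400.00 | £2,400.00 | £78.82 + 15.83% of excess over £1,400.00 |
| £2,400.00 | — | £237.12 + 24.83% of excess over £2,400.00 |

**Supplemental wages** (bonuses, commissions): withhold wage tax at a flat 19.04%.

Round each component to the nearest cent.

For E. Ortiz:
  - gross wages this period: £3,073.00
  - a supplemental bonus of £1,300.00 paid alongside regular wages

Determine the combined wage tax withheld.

£651.75

Wage Tax: taxable = £3,073.00
  £237.12 + 24.83% × (£3,073.00 − £2,400.00) = £237.12 + 24.83% × £673.00 = £404.23
Supplemental (19.04% flat on bonus): 19.04% × £1,300.00 = £247.52
Total wage tax: £404.23 + £247.52 = £651.75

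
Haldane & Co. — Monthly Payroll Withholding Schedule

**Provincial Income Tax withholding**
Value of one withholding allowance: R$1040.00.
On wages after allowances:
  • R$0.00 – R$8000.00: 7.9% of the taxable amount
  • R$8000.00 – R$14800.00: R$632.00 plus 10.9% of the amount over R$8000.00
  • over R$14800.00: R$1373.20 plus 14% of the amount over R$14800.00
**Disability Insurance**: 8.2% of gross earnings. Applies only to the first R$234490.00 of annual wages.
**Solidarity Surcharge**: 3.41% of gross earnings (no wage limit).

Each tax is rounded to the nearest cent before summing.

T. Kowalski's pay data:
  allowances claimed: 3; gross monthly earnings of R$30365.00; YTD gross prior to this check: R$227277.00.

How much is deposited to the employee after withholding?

Provincial Income Tax: taxable = R$30365.00 − 3×R$1040.00 = R$27245.00
  R$1373.20 + 14% × (R$27245.00 − R$14800.00) = R$1373.20 + 14% × R$12445.00 = R$3115.50
Disability Insurance: cap R$234490.00 − YTD R$227277.00 = R$7213.00 subject; 8.2% × R$7213.00 = R$591.47
Solidarity Surcharge: 3.41% × R$30365.00 = R$1035.45
Total withheld: R$3115.50 + R$591.47 + R$1035.45 = R$4742.42
Net pay: R$30365.00 − R$4742.42 = R$25622.58

R$25622.58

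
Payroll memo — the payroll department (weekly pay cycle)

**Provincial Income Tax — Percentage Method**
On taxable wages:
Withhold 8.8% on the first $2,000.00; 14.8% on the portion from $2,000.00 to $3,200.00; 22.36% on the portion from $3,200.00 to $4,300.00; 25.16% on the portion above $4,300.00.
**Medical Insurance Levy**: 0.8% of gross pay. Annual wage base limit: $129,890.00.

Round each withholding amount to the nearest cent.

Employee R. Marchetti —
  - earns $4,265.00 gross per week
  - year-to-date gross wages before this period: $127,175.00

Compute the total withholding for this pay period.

Provincial Income Tax: taxable = $4,265.00
  $353.60 + 22.36% × ($4,265.00 − $3,200.00) = $353.60 + 22.36% × $1,065.00 = $591.73
Medical Insurance Levy: cap $129,890.00 − YTD $127,175.00 = $2,715.00 subject; 0.8% × $2,715.00 = $21.72
Total: $591.73 + $21.72 = $613.45

$613.45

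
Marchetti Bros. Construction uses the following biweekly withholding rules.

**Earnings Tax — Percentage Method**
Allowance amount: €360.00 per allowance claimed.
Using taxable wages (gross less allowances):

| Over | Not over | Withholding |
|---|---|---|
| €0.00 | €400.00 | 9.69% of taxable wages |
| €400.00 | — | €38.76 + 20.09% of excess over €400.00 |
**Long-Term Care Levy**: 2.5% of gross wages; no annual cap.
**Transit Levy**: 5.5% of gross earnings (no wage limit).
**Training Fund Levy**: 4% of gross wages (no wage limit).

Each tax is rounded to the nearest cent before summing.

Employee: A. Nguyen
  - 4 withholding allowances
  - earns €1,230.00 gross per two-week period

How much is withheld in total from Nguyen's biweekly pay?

€147.60

Earnings Tax: taxable = €1,230.00 − 4×€360.00 = €-210.00
  Taxable ≤ 0 → €0.00
Long-Term Care Levy: 2.5% × €1,230.00 = €30.75
Transit Levy: 5.5% × €1,230.00 = €67.65
Training Fund Levy: 4% × €1,230.00 = €49.20
Total: €0.00 + €30.75 + €67.65 + €49.20 = €147.60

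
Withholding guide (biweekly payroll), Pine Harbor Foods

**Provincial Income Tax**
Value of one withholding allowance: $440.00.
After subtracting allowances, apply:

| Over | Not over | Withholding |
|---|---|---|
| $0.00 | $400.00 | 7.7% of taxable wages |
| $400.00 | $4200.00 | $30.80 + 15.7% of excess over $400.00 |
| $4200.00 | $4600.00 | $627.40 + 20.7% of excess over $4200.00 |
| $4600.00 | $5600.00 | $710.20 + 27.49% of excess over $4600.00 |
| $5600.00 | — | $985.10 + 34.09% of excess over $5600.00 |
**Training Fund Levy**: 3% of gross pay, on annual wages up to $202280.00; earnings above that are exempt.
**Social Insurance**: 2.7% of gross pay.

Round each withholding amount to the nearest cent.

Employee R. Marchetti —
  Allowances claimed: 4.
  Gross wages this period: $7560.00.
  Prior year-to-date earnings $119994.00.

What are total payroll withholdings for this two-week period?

$1484.20

Provincial Income Tax: taxable = $7560.00 − 4×$440.00 = $5800.00
  $985.10 + 34.09% × ($5800.00 − $5600.00) = $985.10 + 34.09% × $200.00 = $1053.28
Training Fund Levy: 3% × $7560.00 = $226.80
Social Insurance: 2.7% × $7560.00 = $204.12
Total: $1053.28 + $226.80 + $204.12 = $1484.20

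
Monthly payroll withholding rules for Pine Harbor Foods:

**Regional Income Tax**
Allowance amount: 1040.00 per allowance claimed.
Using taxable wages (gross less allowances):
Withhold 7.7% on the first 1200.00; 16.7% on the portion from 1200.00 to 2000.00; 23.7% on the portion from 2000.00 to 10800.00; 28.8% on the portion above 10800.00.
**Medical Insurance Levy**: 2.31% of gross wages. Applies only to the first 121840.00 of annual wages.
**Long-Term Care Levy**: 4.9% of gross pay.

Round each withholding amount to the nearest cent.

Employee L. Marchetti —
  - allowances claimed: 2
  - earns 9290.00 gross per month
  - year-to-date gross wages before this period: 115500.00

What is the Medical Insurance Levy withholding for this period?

146.45

Medical Insurance Levy: cap 121840.00 − YTD 115500.00 = 6340.00 subject; 2.31% × 6340.00 = 146.45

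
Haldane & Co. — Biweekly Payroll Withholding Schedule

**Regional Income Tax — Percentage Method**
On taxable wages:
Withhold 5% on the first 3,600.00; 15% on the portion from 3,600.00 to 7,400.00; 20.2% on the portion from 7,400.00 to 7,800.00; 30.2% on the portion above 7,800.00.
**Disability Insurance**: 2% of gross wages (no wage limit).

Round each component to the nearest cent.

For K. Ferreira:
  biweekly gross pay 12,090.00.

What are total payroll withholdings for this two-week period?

2,368.18

Regional Income Tax: taxable = 12,090.00
  830.80 + 30.2% × (12,090.00 − 7,800.00) = 830.80 + 30.2% × 4,290.00 = 2,126.38
Disability Insurance: 2% × 12,090.00 = 241.80
Total: 2,126.38 + 241.80 = 2,368.18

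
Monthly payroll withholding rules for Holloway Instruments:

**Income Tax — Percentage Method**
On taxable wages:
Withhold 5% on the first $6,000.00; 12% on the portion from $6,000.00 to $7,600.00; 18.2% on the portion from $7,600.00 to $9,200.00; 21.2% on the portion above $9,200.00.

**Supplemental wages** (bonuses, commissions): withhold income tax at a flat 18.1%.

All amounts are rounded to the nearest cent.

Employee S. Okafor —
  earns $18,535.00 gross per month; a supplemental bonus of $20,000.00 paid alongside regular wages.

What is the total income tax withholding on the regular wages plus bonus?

Income Tax: taxable = $18,535.00
  $783.20 + 21.2% × ($18,535.00 − $9,200.00) = $783.20 + 21.2% × $9,335.00 = $2,762.22
Supplemental (18.1% flat on bonus): 18.1% × $20,000.00 = $3,620.00
Total income tax: $2,762.22 + $3,620.00 = $6,382.22

$6,382.22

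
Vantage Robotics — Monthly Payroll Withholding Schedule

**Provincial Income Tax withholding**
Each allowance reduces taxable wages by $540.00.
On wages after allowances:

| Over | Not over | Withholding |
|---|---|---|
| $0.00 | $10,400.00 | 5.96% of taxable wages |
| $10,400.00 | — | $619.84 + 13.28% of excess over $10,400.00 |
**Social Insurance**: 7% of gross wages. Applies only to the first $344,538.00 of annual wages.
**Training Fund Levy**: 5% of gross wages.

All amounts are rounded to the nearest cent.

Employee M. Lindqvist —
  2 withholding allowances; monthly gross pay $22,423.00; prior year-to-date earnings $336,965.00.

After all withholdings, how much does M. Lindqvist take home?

Provincial Income Tax: taxable = $22,423.00 − 2×$540.00 = $21,343.00
  $619.84 + 13.28% × ($21,343.00 − $10,400.00) = $619.84 + 13.28% × $10,943.00 = $2,073.07
Social Insurance: cap $344,538.00 − YTD $336,965.00 = $7,573.00 subject; 7% × $7,573.00 = $530.11
Training Fund Levy: 5% × $22,423.00 = $1,121.15
Total withheld: $2,073.07 + $530.11 + $1,121.15 = $3,724.33
Net pay: $22,423.00 − $3,724.33 = $18,698.67

$18,698.67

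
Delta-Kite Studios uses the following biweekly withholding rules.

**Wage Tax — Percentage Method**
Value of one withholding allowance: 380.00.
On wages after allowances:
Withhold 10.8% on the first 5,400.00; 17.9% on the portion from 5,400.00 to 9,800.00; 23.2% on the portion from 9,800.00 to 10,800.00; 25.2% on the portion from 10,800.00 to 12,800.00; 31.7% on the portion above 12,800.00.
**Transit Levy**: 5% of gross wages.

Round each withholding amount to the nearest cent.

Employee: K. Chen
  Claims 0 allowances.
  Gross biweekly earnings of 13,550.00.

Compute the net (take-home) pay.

Wage Tax: taxable = 13,550.00
  2,106.80 + 31.7% × (13,550.00 − 12,800.00) = 2,106.80 + 31.7% × 750.00 = 2,344.55
Transit Levy: 5% × 13,550.00 = 677.50
Total withheld: 2,344.55 + 677.50 = 3,022.05
Net pay: 13,550.00 − 3,022.05 = 10,527.95

10,527.95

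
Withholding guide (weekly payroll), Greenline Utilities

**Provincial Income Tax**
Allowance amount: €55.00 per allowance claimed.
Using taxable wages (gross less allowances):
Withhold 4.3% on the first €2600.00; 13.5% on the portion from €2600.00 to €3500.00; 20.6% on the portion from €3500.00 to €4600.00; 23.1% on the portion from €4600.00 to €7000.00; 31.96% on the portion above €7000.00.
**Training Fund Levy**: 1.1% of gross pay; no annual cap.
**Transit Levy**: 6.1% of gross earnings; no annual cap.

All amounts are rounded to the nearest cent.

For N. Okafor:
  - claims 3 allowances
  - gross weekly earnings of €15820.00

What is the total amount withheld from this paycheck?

Provincial Income Tax: taxable = €15820.00 − 3×€55.00 = €15655.00
  €1014.30 + 31.96% × (€15655.00 − €7000.00) = €1014.30 + 31.96% × €8655.00 = €3780.44
Training Fund Levy: 1.1% × €15820.00 = €174.02
Transit Levy: 6.1% × €15820.00 = €965.02
Total: €3780.44 + €174.02 + €965.02 = €4919.48

€4919.48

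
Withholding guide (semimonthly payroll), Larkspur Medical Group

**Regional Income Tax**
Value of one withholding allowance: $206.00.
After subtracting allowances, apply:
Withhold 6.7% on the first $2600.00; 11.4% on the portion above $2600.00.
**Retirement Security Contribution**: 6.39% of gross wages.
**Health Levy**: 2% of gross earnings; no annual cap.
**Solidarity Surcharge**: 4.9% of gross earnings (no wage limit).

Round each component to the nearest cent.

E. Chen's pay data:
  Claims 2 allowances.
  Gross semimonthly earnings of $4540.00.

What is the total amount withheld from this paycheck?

$951.76

Regional Income Tax: taxable = $4540.00 − 2×$206.00 = $4128.00
  $174.20 + 11.4% × ($4128.00 − $2600.00) = $174.20 + 11.4% × $1528.00 = $348.39
Retirement Security Contribution: 6.39% × $4540.00 = $290.11
Health Levy: 2% × $4540.00 = $90.80
Solidarity Surcharge: 4.9% × $4540.00 = $222.46
Total: $348.39 + $290.11 + $90.80 + $222.46 = $951.76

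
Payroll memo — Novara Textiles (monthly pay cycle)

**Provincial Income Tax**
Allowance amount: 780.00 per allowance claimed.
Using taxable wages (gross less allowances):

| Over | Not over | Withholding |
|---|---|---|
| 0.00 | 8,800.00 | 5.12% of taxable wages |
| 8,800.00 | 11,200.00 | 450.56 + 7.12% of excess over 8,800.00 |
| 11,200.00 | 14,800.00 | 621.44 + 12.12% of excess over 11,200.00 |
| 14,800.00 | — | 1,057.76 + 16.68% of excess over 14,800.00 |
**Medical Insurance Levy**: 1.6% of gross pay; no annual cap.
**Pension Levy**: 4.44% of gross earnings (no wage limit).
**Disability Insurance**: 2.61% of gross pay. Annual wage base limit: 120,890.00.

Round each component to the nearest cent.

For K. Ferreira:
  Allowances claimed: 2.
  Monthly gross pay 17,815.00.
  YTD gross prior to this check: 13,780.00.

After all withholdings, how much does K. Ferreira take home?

14,973.55

Provincial Income Tax: taxable = 17,815.00 − 2×780.00 = 16,255.00
  1,057.76 + 16.68% × (16,255.00 − 14,800.00) = 1,057.76 + 16.68% × 1,455.00 = 1,300.45
Medical Insurance Levy: 1.6% × 17,815.00 = 285.04
Pension Levy: 4.44% × 17,815.00 = 790.99
Disability Insurance: 2.61% × 17,815.00 = 464.97
Total withheld: 1,300.45 + 285.04 + 790.99 + 464.97 = 2,841.45
Net pay: 17,815.00 − 2,841.45 = 14,973.55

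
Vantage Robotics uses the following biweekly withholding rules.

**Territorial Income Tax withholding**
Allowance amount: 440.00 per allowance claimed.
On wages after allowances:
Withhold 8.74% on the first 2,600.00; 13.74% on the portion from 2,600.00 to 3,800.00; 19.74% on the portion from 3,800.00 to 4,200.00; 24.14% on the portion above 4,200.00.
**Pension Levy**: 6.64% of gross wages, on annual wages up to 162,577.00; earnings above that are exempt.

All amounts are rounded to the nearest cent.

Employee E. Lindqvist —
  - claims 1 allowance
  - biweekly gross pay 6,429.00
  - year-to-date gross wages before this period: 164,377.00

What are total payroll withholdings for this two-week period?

902.94

Territorial Income Tax: taxable = 6,429.00 − 1×440.00 = 5,989.00
  471.08 + 24.14% × (5,989.00 − 4,200.00) = 471.08 + 24.14% × 1,789.00 = 902.94
Pension Levy: YTD 164,377.00 ≥ cap 162,577.00 → 0.00
Total: 902.94 + 0.00 = 902.94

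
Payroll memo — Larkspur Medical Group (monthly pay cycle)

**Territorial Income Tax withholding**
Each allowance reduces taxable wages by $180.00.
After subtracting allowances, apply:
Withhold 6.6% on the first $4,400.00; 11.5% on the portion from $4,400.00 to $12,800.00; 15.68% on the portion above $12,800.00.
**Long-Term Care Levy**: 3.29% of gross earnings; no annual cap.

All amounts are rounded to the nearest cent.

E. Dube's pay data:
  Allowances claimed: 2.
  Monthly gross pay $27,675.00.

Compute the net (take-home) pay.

Territorial Income Tax: taxable = $27,675.00 − 2×$180.00 = $27,315.00
  $1,256.40 + 15.68% × ($27,315.00 − $12,800.00) = $1,256.40 + 15.68% × $14,515.00 = $3,532.35
Long-Term Care Levy: 3.29% × $27,675.00 = $910.51
Total withheld: $3,532.35 + $910.51 = $4,442.86
Net pay: $27,675.00 − $4,442.86 = $23,232.14

$23,232.14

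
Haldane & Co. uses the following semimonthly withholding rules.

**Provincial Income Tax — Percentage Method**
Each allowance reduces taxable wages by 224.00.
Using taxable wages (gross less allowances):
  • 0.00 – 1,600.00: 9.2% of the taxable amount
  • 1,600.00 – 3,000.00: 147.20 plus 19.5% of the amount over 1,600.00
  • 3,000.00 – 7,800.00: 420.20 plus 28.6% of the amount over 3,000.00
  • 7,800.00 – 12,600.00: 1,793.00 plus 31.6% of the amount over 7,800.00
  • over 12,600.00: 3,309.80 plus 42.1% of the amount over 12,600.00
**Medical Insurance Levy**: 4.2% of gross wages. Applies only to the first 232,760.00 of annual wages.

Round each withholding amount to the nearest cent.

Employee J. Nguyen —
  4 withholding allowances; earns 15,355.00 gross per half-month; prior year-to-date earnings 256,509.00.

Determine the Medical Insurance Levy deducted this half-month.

0.00

Medical Insurance Levy: YTD 256,509.00 ≥ cap 232,760.00 → 0.00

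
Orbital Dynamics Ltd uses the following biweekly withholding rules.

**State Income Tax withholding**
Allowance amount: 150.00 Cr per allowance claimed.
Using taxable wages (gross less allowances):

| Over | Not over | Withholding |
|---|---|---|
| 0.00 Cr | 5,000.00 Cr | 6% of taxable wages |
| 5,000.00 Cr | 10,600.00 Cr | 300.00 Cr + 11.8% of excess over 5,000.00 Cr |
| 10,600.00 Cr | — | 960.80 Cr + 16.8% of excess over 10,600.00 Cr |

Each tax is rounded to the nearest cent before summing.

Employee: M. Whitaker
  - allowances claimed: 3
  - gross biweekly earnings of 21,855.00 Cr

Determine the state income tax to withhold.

State Income Tax: taxable = 21,855.00 Cr − 3×150.00 Cr = 21,405.00 Cr
  960.80 Cr + 16.8% × (21,405.00 Cr − 10,600.00 Cr) = 960.80 Cr + 16.8% × 10,805.00 Cr = 2,776.04 Cr

2,776.04 Cr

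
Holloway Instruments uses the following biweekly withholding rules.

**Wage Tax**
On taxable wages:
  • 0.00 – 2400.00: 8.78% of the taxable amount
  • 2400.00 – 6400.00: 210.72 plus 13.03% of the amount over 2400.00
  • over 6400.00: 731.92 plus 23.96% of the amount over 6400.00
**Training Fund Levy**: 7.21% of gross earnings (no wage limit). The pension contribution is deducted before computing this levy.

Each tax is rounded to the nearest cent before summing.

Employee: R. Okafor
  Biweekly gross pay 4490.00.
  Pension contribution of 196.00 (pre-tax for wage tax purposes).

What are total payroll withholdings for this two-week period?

767.11

Wage Tax: taxable = 4490.00 − 196.00 = 4294.00
  210.72 + 13.03% × (4294.00 − 2400.00) = 210.72 + 13.03% × 1894.00 = 457.51
Training Fund Levy: 7.21% × 4294.00 = 309.60
Total: 457.51 + 309.60 = 767.11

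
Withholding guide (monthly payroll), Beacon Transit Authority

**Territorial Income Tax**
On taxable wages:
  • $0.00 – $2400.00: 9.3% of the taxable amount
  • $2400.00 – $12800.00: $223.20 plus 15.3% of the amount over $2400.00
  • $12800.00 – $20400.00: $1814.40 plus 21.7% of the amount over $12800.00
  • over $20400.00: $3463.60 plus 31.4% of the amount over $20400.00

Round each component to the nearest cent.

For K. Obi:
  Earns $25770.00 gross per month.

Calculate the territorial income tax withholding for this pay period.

$5149.78

Territorial Income Tax: taxable = $25770.00
  $3463.60 + 31.4% × ($25770.00 − $20400.00) = $3463.60 + 31.4% × $5370.00 = $5149.78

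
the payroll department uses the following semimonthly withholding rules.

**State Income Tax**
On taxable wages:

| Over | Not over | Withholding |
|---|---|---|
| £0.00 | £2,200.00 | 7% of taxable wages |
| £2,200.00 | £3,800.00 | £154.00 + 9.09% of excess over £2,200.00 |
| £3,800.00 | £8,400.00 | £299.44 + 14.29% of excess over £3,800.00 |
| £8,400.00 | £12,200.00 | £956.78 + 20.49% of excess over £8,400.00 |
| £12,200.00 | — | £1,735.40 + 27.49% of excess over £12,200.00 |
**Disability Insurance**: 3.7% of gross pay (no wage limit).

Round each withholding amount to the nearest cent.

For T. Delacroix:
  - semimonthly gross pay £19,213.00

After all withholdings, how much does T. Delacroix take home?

£14,838.85

State Income Tax: taxable = £19,213.00
  £1,735.40 + 27.49% × (£19,213.00 − £12,200.00) = £1,735.40 + 27.49% × £7,013.00 = £3,663.27
Disability Insurance: 3.7% × £19,213.00 = £710.88
Total withheld: £3,663.27 + £710.88 = £4,374.15
Net pay: £19,213.00 − £4,374.15 = £14,838.85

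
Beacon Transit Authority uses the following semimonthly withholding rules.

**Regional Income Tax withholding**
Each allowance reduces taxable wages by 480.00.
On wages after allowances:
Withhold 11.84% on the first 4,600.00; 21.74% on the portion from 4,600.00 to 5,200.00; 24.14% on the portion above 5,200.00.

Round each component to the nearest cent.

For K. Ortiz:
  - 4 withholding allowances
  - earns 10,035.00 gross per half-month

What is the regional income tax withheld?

1,378.76

Regional Income Tax: taxable = 10,035.00 − 4×480.00 = 8,115.00
  675.08 + 24.14% × (8,115.00 − 5,200.00) = 675.08 + 24.14% × 2,915.00 = 1,378.76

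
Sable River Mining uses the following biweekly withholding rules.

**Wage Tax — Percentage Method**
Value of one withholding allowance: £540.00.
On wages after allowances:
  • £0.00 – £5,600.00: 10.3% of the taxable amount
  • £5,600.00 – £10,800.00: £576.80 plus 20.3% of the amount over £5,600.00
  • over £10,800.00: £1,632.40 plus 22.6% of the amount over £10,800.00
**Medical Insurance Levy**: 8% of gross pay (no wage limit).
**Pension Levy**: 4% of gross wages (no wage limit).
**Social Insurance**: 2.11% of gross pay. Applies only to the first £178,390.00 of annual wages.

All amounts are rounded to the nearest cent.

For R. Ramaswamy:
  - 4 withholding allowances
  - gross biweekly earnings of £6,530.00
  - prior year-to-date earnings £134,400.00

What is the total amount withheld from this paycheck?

Wage Tax: taxable = £6,530.00 − 4×£540.00 = £4,370.00
  10.3% × £4,370.00 = £450.11
Medical Insurance Levy: 8% × £6,530.00 = £522.40
Pension Levy: 4% × £6,530.00 = £261.20
Social Insurance: 2.11% × £6,530.00 = £137.78
Total: £450.11 + £522.40 + £261.20 + £137.78 = £1,371.49

£1,371.49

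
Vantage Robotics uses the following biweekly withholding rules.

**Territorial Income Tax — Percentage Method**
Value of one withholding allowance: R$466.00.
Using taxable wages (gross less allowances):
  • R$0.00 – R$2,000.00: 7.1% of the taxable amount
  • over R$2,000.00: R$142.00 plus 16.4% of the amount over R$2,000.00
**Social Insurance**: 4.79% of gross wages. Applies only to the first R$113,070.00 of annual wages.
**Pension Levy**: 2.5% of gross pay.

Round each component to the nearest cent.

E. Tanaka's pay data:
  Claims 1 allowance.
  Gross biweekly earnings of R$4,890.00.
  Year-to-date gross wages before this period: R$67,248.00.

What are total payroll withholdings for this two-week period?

R$896.02

Territorial Income Tax: taxable = R$4,890.00 − 1×R$466.00 = R$4,424.00
  R$142.00 + 16.4% × (R$4,424.00 − R$2,000.00) = R$142.00 + 16.4% × R$2,424.00 = R$539.54
Social Insurance: 4.79% × R$4,890.00 = R$234.23
Pension Levy: 2.5% × R$4,890.00 = R$122.25
Total: R$539.54 + R$234.23 + R$122.25 = R$896.02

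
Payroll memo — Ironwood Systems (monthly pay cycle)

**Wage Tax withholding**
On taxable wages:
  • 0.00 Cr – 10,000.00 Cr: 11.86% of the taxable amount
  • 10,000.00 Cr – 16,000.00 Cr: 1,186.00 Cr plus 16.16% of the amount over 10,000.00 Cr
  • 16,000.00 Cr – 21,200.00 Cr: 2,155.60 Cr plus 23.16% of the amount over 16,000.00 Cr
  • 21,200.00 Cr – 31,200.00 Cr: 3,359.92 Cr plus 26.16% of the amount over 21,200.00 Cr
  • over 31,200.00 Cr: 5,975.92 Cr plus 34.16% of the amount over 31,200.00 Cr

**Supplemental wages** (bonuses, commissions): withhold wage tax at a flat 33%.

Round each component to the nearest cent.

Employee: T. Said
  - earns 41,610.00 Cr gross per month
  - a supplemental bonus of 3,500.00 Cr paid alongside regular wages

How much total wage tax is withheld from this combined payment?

Wage Tax: taxable = 41,610.00 Cr
  5,975.92 Cr + 34.16% × (41,610.00 Cr − 31,200.00 Cr) = 5,975.92 Cr + 34.16% × 10,410.00 Cr = 9,531.98 Cr
Supplemental (33% flat on bonus): 33% × 3,500.00 Cr = 1,155.00 Cr
Total wage tax: 9,531.98 Cr + 1,155.00 Cr = 10,686.98 Cr

10,686.98 Cr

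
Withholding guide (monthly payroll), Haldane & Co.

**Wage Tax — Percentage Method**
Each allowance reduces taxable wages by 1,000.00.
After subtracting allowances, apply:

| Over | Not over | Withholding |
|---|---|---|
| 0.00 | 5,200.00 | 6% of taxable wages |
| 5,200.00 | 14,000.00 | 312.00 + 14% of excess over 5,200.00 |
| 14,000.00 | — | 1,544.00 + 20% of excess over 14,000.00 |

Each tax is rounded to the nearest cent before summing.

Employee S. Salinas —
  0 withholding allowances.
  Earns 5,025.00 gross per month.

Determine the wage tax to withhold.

Wage Tax: taxable = 5,025.00
  6% × 5,025.00 = 301.50

301.50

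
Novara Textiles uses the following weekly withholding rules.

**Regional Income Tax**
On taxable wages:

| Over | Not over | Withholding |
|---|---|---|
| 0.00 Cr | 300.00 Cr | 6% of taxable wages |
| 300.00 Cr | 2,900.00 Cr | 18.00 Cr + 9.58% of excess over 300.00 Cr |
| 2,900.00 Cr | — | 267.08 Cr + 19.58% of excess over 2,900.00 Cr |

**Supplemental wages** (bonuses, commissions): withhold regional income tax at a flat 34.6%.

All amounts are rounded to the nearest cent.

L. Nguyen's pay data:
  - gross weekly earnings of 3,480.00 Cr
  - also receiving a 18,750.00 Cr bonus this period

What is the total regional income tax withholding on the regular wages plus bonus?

6,868.14 Cr

Regional Income Tax: taxable = 3,480.00 Cr
  267.08 Cr + 19.58% × (3,480.00 Cr − 2,900.00 Cr) = 267.08 Cr + 19.58% × 580.00 Cr = 380.64 Cr
Supplemental (34.6% flat on bonus): 34.6% × 18,750.00 Cr = 6,487.50 Cr
Total regional income tax: 380.64 Cr + 6,487.50 Cr = 6,868.14 Cr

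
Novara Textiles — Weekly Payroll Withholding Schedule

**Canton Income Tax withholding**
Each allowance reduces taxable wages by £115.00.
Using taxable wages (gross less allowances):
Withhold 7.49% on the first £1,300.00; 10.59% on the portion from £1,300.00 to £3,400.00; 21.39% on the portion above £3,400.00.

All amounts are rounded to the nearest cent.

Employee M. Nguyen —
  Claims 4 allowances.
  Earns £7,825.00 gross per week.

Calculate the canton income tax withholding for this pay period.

Canton Income Tax: taxable = £7,825.00 − 4×£115.00 = £7,365.00
  £319.76 + 21.39% × (£7,365.00 − £3,400.00) = £319.76 + 21.39% × £3,965.00 = £1,167.87

£1,167.87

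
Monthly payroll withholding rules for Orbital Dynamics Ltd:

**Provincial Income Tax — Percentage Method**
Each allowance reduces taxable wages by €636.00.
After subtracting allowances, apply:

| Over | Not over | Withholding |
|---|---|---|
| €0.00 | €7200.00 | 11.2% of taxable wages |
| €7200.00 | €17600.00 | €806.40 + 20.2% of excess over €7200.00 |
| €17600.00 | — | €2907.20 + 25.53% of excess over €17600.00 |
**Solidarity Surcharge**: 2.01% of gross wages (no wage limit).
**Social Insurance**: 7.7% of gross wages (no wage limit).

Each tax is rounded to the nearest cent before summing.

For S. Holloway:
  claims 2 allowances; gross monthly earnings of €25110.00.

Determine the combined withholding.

€6937.94

Provincial Income Tax: taxable = €25110.00 − 2×€636.00 = €23838.00
  €2907.20 + 25.53% × (€23838.00 − €17600.00) = €2907.20 + 25.53% × €6238.00 = €4499.76
Solidarity Surcharge: 2.01% × €25110.00 = €504.71
Social Insurance: 7.7% × €25110.00 = €1933.47
Total: €4499.76 + €504.71 + €1933.47 = €6937.94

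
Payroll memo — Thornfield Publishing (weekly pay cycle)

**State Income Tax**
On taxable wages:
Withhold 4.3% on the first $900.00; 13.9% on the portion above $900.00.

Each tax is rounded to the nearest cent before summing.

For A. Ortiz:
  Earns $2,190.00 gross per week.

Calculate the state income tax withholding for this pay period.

State Income Tax: taxable = $2,190.00
  $38.70 + 13.9% × ($2,190.00 − $900.00) = $38.70 + 13.9% × $1,290.00 = $218.01

$218.01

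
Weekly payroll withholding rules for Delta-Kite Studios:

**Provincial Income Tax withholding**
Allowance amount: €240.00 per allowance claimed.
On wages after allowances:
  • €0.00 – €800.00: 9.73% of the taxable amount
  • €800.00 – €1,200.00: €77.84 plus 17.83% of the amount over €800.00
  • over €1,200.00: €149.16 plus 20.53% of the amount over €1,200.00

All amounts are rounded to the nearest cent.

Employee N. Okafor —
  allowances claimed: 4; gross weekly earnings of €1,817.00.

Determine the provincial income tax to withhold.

Provincial Income Tax: taxable = €1,817.00 − 4×€240.00 = €857.00
  €77.84 + 17.83% × (€857.00 − €800.00) = €77.84 + 17.83% × €57.00 = €88.00

€88.00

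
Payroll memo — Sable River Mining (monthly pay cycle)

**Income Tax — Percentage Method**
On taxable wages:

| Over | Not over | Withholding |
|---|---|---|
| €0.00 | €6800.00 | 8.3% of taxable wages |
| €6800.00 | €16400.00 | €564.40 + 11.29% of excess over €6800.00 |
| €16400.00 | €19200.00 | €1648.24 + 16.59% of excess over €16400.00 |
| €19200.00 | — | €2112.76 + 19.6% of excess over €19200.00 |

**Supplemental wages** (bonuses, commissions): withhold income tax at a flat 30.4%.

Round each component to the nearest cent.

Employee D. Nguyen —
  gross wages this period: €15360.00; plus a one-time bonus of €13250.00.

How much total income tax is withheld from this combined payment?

Income Tax: taxable = €15360.00
  €564.40 + 11.29% × (€15360.00 − €6800.00) = €564.40 + 11.29% × €8560.00 = €1530.82
Supplemental (30.4% flat on bonus): 30.4% × €13250.00 = €4028.00
Total income tax: €1530.82 + €4028.00 = €5558.82

€5558.82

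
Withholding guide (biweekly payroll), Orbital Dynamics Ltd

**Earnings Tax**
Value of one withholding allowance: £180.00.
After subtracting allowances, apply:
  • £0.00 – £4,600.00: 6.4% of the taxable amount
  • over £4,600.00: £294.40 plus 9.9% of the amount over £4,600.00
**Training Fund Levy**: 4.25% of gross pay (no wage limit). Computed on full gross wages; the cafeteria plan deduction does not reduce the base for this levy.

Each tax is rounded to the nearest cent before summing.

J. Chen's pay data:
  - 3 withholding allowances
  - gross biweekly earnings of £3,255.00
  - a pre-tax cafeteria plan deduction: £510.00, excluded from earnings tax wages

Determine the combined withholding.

Earnings Tax: taxable = £3,255.00 − £510.00 − 3×£180.00 = £2,205.00
  6.4% × £2,205.00 = £141.12
Training Fund Levy: 4.25% × £3,255.00 = £138.34
Total: £141.12 + £138.34 = £279.46

£279.46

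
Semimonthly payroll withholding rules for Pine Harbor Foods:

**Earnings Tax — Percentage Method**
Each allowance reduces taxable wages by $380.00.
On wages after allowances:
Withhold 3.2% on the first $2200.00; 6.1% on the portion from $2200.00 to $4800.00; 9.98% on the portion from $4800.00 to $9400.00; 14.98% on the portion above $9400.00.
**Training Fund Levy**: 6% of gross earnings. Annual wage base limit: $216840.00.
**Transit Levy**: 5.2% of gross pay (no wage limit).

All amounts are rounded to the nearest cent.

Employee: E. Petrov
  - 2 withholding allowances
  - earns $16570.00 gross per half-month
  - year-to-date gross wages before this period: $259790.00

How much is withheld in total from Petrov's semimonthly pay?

Earnings Tax: taxable = $16570.00 − 2×$380.00 = $15810.00
  $688.08 + 14.98% × ($15810.00 − $9400.00) = $688.08 + 14.98% × $6410.00 = $1648.30
Training Fund Levy: YTD $259790.00 ≥ cap $216840.00 → $0.00
Transit Levy: 5.2% × $16570.00 = $861.64
Total: $1648.30 + $0.00 + $861.64 = $2509.94

$2509.94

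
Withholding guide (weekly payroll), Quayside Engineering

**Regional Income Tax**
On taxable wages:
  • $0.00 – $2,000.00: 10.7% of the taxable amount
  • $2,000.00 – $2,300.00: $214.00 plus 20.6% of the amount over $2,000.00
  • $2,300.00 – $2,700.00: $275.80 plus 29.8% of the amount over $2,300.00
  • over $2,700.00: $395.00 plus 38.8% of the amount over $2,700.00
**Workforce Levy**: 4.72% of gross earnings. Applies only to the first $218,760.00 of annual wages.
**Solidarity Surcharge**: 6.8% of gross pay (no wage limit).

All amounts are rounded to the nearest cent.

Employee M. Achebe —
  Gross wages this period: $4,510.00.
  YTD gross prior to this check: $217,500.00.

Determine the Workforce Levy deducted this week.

Workforce Levy: cap $218,760.00 − YTD $217,500.00 = $1,260.00 subject; 4.72% × $1,260.00 = $59.47

$59.47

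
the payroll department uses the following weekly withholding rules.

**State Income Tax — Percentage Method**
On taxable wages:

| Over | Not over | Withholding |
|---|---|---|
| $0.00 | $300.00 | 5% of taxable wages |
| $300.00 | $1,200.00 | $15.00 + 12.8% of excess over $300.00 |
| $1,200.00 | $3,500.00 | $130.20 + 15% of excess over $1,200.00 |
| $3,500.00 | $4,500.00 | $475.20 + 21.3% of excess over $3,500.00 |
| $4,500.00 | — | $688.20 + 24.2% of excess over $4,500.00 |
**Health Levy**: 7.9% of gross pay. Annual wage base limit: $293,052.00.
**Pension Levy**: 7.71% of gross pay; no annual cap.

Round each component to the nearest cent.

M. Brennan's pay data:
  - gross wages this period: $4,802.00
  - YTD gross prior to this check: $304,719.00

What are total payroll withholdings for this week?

State Income Tax: taxable = $4,802.00
  $688.20 + 24.2% × ($4,802.00 − $4,500.00) = $688.20 + 24.2% × $302.00 = $761.28
Health Levy: YTD $304,719.00 ≥ cap $293,052.00 → $0.00
Pension Levy: 7.71% × $4,802.00 = $370.23
Total: $761.28 + $0.00 + $370.23 = $1,131.51

$1,131.51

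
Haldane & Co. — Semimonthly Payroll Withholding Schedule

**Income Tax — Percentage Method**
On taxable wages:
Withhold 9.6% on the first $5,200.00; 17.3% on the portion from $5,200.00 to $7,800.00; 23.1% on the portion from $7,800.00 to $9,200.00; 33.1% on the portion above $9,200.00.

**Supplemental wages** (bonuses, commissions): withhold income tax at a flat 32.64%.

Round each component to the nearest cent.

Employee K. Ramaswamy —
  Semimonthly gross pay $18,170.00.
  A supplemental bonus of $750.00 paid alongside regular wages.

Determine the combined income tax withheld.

$4,486.27

Income Tax: taxable = $18,170.00
  $1,272.40 + 33.1% × ($18,170.00 − $9,200.00) = $1,272.40 + 33.1% × $8,970.00 = $4,241.47
Supplemental (32.64% flat on bonus): 32.64% × $750.00 = $244.80
Total income tax: $4,241.47 + $244.80 = $4,486.27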